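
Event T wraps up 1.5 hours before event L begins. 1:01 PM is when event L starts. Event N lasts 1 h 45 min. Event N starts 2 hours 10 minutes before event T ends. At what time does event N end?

11:06 AM

Event T ends at 1:01 PM − 90 min = 11:31 AM.
Event N starts at 11:31 AM − 130 min = 9:21 AM.
Event N ends at 9:21 AM + 105 min = 11:06 AM.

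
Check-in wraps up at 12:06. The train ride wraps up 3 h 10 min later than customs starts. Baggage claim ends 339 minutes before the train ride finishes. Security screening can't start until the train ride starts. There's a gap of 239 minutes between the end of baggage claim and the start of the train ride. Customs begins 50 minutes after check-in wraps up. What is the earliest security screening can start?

14:26

Customs starts at 12:06 + 50 min = 12:56.
The train ride ends at 12:56 + 190 min = 16:06.
Baggage claim ends at 16:06 − 339 min = 10:27.
The train ride starts at 10:27 + 239 min = 14:26.
Security screening is bounded by the train ride, so the earliest it can start is 14:26.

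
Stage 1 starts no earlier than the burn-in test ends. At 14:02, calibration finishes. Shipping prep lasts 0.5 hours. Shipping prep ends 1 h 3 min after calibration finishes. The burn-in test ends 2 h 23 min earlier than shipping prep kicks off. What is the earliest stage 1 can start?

Shipping prep ends at 14:02 + 63 min = 15:05.
Shipping prep starts at 15:05 − 30 min = 14:35.
The burn-in test ends at 14:35 − 143 min = 12:12.
Stage 1 is bounded by the burn-in test, so the earliest it can start is 12:12.

12:12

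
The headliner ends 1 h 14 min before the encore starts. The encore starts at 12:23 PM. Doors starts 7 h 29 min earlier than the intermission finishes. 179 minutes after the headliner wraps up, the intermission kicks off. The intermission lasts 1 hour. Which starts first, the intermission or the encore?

the encore

The headliner ends at 12:23 PM − 74 min = 11:09 AM.
The intermission starts at 11:09 AM + 179 min = 2:08 PM.
The intermission starts at 2:08 PM and the encore starts at 12:23 PM, so the encore is first.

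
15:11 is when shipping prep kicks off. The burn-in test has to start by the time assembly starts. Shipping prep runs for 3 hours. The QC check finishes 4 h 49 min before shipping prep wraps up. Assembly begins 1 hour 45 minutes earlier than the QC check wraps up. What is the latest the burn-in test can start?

Shipping prep ends at 15:11 + 180 min = 18:11.
The QC check ends at 18:11 − 289 min = 13:22.
Assembly starts at 13:22 − 105 min = 11:37.
The burn-in test is bounded by assembly, so the latest it can start is 11:37.

11:37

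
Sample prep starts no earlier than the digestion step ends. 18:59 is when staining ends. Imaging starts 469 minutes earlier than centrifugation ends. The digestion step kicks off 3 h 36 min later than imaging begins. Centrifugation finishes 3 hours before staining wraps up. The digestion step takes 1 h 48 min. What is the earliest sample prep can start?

Centrifugation ends at 18:59 − 180 min = 15:59.
Imaging starts at 15:59 − 469 min = 08:10.
The digestion step starts at 08:10 + 216 min = 11:46.
The digestion step ends at 11:46 + 108 min = 13:34.
Sample prep is bounded by the digestion step, so the earliest it can start is 13:34.

13:34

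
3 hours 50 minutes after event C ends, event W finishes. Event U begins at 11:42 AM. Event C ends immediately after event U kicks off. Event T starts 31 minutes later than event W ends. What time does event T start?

Event C ends at 11:42 AM.
Event W ends at 11:42 AM + 230 min = 3:32 PM.
Event T starts at 3:32 PM + 31 min = 4:03 PM.

4:03 PM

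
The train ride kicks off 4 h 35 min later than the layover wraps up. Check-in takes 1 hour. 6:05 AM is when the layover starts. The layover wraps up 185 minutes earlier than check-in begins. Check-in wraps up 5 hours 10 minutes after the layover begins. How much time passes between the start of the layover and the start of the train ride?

5 hours 40 minutes

Check-in ends at 6:05 AM + 310 min = 11:15 AM.
Check-in starts at 11:15 AM − 60 min = 10:15 AM.
The layover ends at 10:15 AM − 185 min = 7:10 AM.
The train ride starts at 7:10 AM + 275 min = 11:45 AM.
From 6:05 AM to 11:45 AM is 5 hours 40 minutes.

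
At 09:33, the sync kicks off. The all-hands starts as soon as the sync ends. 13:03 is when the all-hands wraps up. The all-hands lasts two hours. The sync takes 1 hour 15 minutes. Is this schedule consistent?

No

The sync ends at 09:33 + 75 min = 10:48.
So the all-hands starts at 10:48.
The all-hands ends at 10:48 + 120 min = 12:48.
But the all-hands is also said to end at 13:03 — a 15-minute conflict.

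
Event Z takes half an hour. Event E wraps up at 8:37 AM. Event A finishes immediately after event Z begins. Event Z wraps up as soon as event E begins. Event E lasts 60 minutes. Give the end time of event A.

7:07 AM

Event E starts at 8:37 AM − 60 min = 7:37 AM.
So event Z ends at 7:37 AM.
Event Z starts at 7:37 AM − 30 min = 7:07 AM.
So event A ends at 7:07 AM.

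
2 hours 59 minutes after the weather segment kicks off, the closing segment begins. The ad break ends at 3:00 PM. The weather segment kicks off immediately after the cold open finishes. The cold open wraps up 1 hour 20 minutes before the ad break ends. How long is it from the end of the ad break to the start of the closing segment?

1 hour 39 minutes

The cold open ends at 3:00 PM − 80 min = 1:40 PM.
So the weather segment starts at 1:40 PM.
The closing segment starts at 1:40 PM + 179 min = 4:39 PM.
From 3:00 PM to 4:39 PM is 1 hour 39 minutes.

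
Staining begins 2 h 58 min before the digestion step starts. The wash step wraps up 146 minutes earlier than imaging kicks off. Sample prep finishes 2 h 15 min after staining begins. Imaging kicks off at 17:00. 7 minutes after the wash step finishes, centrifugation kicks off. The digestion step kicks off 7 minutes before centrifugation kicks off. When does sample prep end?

The wash step ends at 17:00 − 146 min = 14:34.
Centrifugation starts at 14:34 + 7 min = 14:41.
The digestion step starts at 14:41 − 7 min = 14:34.
Staining starts at 14:34 − 178 min = 11:36.
Sample prep ends at 11:36 + 135 min = 13:51.

13:51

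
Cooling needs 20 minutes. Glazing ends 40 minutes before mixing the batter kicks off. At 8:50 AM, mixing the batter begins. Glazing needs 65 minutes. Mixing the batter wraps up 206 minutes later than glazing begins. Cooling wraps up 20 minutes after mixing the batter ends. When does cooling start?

10:31 AM

Glazing ends at 8:50 AM − 40 min = 8:10 AM.
Glazing starts at 8:10 AM − 65 min = 7:05 AM.
Mixing the batter ends at 7:05 AM + 206 min = 10:31 AM.
Cooling ends at 10:31 AM + 20 min = 10:51 AM.
Cooling starts at 10:51 AM − 20 min = 10:31 AM.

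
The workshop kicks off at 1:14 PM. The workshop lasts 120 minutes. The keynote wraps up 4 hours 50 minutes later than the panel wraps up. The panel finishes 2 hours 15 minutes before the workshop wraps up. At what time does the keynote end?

The workshop ends at 1:14 PM + 120 min = 3:14 PM.
The panel ends at 3:14 PM − 135 min = 12:59 PM.
The keynote ends at 12:59 PM + 290 min = 5:49 PM.

5:49 PM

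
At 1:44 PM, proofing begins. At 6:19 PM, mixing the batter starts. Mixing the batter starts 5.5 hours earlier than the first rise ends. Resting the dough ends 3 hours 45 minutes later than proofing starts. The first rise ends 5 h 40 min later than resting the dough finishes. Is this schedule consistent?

No

Resting the dough ends at 1:44 PM + 225 min = 5:29 PM.
The first rise ends at 5:29 PM + 340 min = 11:09 PM.
Mixing the batter starts at 11:09 PM − 330 min = 5:39 PM.
But mixing the batter is also said to start at 6:19 PM — a 40-minute conflict.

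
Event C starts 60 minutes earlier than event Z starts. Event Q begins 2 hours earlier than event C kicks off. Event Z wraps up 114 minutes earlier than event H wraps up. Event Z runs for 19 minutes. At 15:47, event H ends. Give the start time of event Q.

Event Z ends at 15:47 − 114 min = 13:53.
Event Z starts at 13:53 − 19 min = 13:34.
Event C starts at 13:34 − 60 min = 12:34.
Event Q starts at 12:34 − 120 min = 10:34.

10:34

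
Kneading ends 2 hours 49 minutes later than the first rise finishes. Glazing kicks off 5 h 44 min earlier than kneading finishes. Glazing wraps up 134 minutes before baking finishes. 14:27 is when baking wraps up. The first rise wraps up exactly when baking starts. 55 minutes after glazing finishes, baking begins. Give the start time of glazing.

Glazing ends at 14:27 − 134 min = 12:13.
Baking starts at 12:13 + 55 min = 13:08.
So the first rise ends at 13:08.
Kneading ends at 13:08 + 169 min = 15:57.
Glazing starts at 15:57 − 344 min = 10:13.

10:13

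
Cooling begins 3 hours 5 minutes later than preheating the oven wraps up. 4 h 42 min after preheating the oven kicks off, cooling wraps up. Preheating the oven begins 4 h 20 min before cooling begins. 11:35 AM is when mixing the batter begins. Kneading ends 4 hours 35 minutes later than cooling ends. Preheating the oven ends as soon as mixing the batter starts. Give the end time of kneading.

Preheating the oven ends at 11:35 AM.
Cooling starts at 11:35 AM + 185 min = 2:40 PM.
Preheating the oven starts at 2:40 PM − 260 min = 10:20 AM.
Cooling ends at 10:20 AM + 282 min = 3:02 PM.
Kneading ends at 3:02 PM + 275 min = 7:37 PM.

7:37 PM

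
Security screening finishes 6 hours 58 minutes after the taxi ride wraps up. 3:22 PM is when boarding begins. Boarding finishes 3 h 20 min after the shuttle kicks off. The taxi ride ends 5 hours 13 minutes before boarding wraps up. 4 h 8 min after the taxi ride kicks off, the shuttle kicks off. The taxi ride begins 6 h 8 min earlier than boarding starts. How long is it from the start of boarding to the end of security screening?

3 hours 5 minutes

The taxi ride starts at 3:22 PM − 368 min = 9:14 AM.
The shuttle starts at 9:14 AM + 248 min = 1:22 PM.
Boarding ends at 1:22 PM + 200 min = 4:42 PM.
The taxi ride ends at 4:42 PM − 313 min = 11:29 AM.
Security screening ends at 11:29 AM + 418 min = 6:27 PM.
From 3:22 PM to 6:27 PM is 3 hours 5 minutes.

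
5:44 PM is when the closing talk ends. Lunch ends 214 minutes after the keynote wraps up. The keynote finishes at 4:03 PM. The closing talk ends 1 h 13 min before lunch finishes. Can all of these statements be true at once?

No

Lunch ends at 4:03 PM + 214 min = 7:37 PM.
The closing talk ends at 7:37 PM − 73 min = 6:24 PM.
But the closing talk is also said to end at 5:44 PM — a 40-minute conflict.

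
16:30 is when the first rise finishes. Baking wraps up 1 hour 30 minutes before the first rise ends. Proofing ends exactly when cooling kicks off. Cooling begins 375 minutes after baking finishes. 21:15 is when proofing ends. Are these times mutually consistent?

Baking ends at 16:30 − 90 min = 15:00.
Cooling starts at 15:00 + 375 min = 21:15.
So proofing ends at 21:15.
That matches the stated 21:15, so the schedule is consistent.

Yes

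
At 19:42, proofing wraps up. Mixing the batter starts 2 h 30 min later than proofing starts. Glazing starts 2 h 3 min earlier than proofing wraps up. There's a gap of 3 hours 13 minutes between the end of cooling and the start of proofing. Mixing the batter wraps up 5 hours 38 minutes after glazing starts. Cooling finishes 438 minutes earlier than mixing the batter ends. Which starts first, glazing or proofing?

Glazing starts at 19:42 − 123 min = 17:39.
Mixing the batter ends at 17:39 + 338 min = 23:17.
Cooling ends at 23:17 − 438 min = 15:59.
Proofing starts at 15:59 + 193 min = 19:12.
Glazing starts at 17:39 and proofing starts at 19:12, so glazing is first.

glazing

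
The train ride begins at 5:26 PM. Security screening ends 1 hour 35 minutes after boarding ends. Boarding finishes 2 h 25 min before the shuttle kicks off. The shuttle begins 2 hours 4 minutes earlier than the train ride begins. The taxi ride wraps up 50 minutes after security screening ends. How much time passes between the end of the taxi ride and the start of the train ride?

2 h 4 min

The shuttle starts at 5:26 PM − 124 min = 3:22 PM.
Boarding ends at 3:22 PM − 145 min = 12:57 PM.
Security screening ends at 12:57 PM + 95 min = 2:32 PM.
The taxi ride ends at 2:32 PM + 50 min = 3:22 PM.
From 3:22 PM to 5:26 PM is 2 h 4 min.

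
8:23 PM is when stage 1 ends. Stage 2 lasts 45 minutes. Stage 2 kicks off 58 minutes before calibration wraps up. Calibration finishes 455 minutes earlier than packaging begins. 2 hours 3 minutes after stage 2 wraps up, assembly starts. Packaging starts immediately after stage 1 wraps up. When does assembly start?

2:38 PM

Packaging starts at 8:23 PM.
Calibration ends at 8:23 PM − 455 min = 12:48 PM.
Stage 2 starts at 12:48 PM − 58 min = 11:50 AM.
Stage 2 ends at 11:50 AM + 45 min = 12:35 PM.
Assembly starts at 12:35 PM + 123 min = 2:38 PM.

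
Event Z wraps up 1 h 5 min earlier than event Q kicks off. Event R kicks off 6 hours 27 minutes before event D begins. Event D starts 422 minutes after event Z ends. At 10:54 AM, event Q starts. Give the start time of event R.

Event Z ends at 10:54 AM − 65 min = 9:49 AM.
Event D starts at 9:49 AM + 422 min = 4:51 PM.
Event R starts at 4:51 PM − 387 min = 10:24 AM.

10:24 AM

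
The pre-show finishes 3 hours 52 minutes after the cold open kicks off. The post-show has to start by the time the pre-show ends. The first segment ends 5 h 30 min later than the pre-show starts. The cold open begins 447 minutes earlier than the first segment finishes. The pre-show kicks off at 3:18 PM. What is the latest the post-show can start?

The first segment ends at 3:18 PM + 330 min = 8:48 PM.
The cold open starts at 8:48 PM − 447 min = 1:21 PM.
The pre-show ends at 1:21 PM + 232 min = 5:13 PM.
The post-show is bounded by the pre-show, so the latest it can start is 5:13 PM.

5:13 PM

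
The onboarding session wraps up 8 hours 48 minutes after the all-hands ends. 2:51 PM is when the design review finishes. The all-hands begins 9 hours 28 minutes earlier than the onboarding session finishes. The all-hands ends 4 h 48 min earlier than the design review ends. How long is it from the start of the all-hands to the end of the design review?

5 hours 28 minutes

The all-hands ends at 2:51 PM − 288 min = 10:03 AM.
The onboarding session ends at 10:03 AM + 528 min = 6:51 PM.
The all-hands starts at 6:51 PM − 568 min = 9:23 AM.
From 9:23 AM to 2:51 PM is 5 hours 28 minutes.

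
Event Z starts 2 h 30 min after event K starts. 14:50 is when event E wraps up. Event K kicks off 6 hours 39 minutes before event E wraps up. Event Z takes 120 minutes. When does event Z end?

12:41

Event K starts at 14:50 − 399 min = 08:11.
Event Z starts at 08:11 + 150 min = 10:41.
Event Z ends at 10:41 + 120 min = 12:41.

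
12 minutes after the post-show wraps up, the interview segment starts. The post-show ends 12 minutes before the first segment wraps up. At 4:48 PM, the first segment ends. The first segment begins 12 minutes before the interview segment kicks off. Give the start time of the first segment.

4:36 PM

The post-show ends at 4:48 PM − 12 min = 4:36 PM.
The interview segment starts at 4:36 PM + 12 min = 4:48 PM.
The first segment starts at 4:48 PM − 12 min = 4:36 PM.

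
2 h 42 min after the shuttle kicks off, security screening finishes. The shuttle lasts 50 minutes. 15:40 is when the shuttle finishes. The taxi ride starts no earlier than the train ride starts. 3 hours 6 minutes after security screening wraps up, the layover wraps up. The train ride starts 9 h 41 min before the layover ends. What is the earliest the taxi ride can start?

The shuttle starts at 15:40 − 50 min = 14:50.
Security screening ends at 14:50 + 162 min = 17:32.
The layover ends at 17:32 + 186 min = 20:38.
The train ride starts at 20:38 − 581 min = 10:57.
The taxi ride is bounded by the train ride, so the earliest it can start is 10:57.

10:57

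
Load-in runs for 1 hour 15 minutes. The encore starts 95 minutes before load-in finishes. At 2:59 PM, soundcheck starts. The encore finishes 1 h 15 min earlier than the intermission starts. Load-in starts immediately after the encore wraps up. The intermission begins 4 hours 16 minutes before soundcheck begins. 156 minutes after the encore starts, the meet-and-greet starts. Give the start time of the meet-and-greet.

The intermission starts at 2:59 PM − 256 min = 10:43 AM.
The encore ends at 10:43 AM − 75 min = 9:28 AM.
So load-in starts at 9:28 AM.
Load-in ends at 9:28 AM + 75 min = 10:43 AM.
The encore starts at 10:43 AM − 95 min = 9:08 AM.
The meet-and-greet starts at 9:08 AM + 156 min = 11:44 AM.

11:44 AM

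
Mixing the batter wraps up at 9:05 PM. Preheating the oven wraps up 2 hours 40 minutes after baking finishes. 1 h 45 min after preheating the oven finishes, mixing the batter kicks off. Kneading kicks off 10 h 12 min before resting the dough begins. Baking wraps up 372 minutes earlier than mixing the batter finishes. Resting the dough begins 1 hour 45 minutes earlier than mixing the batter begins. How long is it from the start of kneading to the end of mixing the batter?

Baking ends at 9:05 PM − 372 min = 2:53 PM.
Preheating the oven ends at 2:53 PM + 160 min = 5:33 PM.
Mixing the batter starts at 5:33 PM + 105 min = 7:18 PM.
Resting the dough starts at 7:18 PM − 105 min = 5:33 PM.
Kneading starts at 5:33 PM − 612 min = 7:21 AM.
From 7:21 AM to 9:05 PM is 824 minutes.

824 minutes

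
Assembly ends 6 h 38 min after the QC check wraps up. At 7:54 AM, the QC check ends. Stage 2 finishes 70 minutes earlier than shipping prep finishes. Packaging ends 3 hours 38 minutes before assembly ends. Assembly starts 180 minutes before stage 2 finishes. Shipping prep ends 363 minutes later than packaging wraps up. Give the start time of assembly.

12:47 PM

Assembly ends at 7:54 AM + 398 min = 2:32 PM.
Packaging ends at 2:32 PM − 218 min = 10:54 AM.
Shipping prep ends at 10:54 AM + 363 min = 4:57 PM.
Stage 2 ends at 4:57 PM − 70 min = 3:47 PM.
Assembly starts at 3:47 PM − 180 min = 12:47 PM.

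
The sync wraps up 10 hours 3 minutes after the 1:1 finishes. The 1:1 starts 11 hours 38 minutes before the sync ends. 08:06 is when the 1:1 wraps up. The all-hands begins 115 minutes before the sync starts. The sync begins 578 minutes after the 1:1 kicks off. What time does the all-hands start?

14:14

The sync ends at 08:06 + 603 min = 18:09.
The 1:1 starts at 18:09 − 698 min = 06:31.
The sync starts at 06:31 + 578 min = 16:09.
The all-hands starts at 16:09 − 115 min = 14:14.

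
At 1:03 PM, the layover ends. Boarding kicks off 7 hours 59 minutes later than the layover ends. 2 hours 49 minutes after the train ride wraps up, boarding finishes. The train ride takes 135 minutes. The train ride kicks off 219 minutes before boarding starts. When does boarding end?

Boarding starts at 1:03 PM + 479 min = 9:02 PM.
The train ride starts at 9:02 PM − 219 min = 5:23 PM.
The train ride ends at 5:23 PM + 135 min = 7:38 PM.
Boarding ends at 7:38 PM + 169 min = 10:27 PM.

10:27 PM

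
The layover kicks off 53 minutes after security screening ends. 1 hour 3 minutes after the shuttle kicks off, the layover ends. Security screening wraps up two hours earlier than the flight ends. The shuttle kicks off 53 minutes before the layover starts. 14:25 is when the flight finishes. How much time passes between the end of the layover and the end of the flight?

Security screening ends at 14:25 − 120 min = 12:25.
The layover starts at 12:25 + 53 min = 13:18.
The shuttle starts at 13:18 − 53 min = 12:25.
The layover ends at 12:25 + 63 min = 13:28.
From 13:28 to 14:25 is 57 minutes.

57 minutes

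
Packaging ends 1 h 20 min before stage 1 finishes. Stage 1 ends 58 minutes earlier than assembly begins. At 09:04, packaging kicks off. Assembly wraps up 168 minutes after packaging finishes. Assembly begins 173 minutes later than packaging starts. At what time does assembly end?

Assembly starts at 09:04 + 173 min = 11:57.
Stage 1 ends at 11:57 − 58 min = 10:59.
Packaging ends at 10:59 − 80 min = 09:39.
Assembly ends at 09:39 + 168 min = 12:27.

12:27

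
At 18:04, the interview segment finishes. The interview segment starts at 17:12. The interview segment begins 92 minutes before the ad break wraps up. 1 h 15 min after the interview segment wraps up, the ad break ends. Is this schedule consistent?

The ad break ends at 18:04 + 75 min = 19:19.
The interview segment starts at 19:19 − 92 min = 17:47.
But the interview segment is also said to start at 17:12 — a 35-minute conflict.

No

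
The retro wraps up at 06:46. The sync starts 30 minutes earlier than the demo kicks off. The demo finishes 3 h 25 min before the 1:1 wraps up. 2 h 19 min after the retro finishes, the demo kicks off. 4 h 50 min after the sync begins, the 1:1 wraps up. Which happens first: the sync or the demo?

the sync

The demo starts at 06:46 + 139 min = 09:05.
The sync starts at 09:05 − 30 min = 08:35.
The sync starts at 08:35 and the demo starts at 09:05, so the sync is first.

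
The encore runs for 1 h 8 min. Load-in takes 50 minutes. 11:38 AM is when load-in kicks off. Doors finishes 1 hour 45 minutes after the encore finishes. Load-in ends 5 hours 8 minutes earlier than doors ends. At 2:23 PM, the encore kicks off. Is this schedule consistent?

The encore ends at 2:23 PM + 68 min = 3:31 PM.
Doors ends at 3:31 PM + 105 min = 5:16 PM.
Load-in ends at 5:16 PM − 308 min = 12:08 PM.
Load-in starts at 12:08 PM − 50 min = 11:18 AM.
But load-in is also said to start at 11:38 AM — a 20-minute conflict.

No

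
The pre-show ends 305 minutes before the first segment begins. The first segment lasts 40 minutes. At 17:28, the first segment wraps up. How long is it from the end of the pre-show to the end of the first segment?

5 hours 45 minutes

The first segment starts at 17:28 − 40 min = 16:48.
The pre-show ends at 16:48 − 305 min = 11:43.
From 11:43 to 17:28 is 5 hours 45 minutes.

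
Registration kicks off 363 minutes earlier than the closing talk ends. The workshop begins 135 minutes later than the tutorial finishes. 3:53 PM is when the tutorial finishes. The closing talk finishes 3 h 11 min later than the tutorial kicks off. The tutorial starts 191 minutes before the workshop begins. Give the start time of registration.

The workshop starts at 3:53 PM + 135 min = 6:08 PM.
The tutorial starts at 6:08 PM − 191 min = 2:57 PM.
The closing talk ends at 2:57 PM + 191 min = 6:08 PM.
Registration starts at 6:08 PM − 363 min = 12:05 PM.

12:05 PM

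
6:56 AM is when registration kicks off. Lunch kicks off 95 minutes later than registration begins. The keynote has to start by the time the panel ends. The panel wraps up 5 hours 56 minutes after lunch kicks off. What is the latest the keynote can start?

2:27 PM

Lunch starts at 6:56 AM + 95 min = 8:31 AM.
The panel ends at 8:31 AM + 356 min = 2:27 PM.
The keynote is bounded by the panel, so the latest it can start is 2:27 PM.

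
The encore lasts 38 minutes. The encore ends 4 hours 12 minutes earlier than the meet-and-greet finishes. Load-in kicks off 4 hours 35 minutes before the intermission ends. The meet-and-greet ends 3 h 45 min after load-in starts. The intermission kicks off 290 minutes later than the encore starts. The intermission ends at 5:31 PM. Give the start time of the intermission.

Load-in starts at 5:31 PM − 275 min = 12:56 PM.
The meet-and-greet ends at 12:56 PM + 225 min = 4:41 PM.
The encore ends at 4:41 PM − 252 min = 12:29 PM.
The encore starts at 12:29 PM − 38 min = 11:51 AM.
The intermission starts at 11:51 AM + 290 min = 4:41 PM.

4:41 PM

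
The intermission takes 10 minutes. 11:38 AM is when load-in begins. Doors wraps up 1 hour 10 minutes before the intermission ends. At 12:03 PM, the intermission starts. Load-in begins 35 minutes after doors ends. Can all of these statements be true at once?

Yes

The intermission ends at 12:03 PM + 10 min = 12:13 PM.
Doors ends at 12:13 PM − 70 min = 11:03 AM.
Load-in starts at 11:03 AM + 35 min = 11:38 AM.
That matches the stated 11:38 AM, so the schedule is consistent.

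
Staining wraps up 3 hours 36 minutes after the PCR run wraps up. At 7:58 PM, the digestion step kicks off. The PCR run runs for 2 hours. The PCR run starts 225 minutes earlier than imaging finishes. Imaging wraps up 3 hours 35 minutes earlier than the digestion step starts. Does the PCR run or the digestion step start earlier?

the PCR run

Imaging ends at 7:58 PM − 215 min = 4:23 PM.
The PCR run starts at 4:23 PM − 225 min = 12:38 PM.
The PCR run starts at 12:38 PM and the digestion step starts at 7:58 PM, so the PCR run is first.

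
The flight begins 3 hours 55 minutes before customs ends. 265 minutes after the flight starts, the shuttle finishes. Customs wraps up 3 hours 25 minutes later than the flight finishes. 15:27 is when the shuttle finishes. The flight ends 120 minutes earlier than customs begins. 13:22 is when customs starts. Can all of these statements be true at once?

No

The flight ends at 13:22 − 120 min = 11:22.
Customs ends at 11:22 + 205 min = 14:47.
The flight starts at 14:47 − 235 min = 10:52.
The shuttle ends at 10:52 + 265 min = 15:17.
But the shuttle is also said to end at 15:27 — a 10-minute conflict.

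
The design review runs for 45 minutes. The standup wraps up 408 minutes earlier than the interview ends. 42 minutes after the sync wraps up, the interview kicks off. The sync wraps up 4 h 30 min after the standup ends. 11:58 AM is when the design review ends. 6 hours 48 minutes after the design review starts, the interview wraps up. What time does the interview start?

4:25 PM

The design review starts at 11:58 AM − 45 min = 11:13 AM.
The interview ends at 11:13 AM + 408 min = 6:01 PM.
The standup ends at 6:01 PM − 408 min = 11:13 AM.
The sync ends at 11:13 AM + 270 min = 3:43 PM.
The interview starts at 3:43 PM + 42 min = 4:25 PM.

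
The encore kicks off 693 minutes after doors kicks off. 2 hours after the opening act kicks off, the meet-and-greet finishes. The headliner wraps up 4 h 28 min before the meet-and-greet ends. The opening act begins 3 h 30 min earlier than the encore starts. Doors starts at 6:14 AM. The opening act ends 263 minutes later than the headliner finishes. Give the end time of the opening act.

The encore starts at 6:14 AM + 693 min = 5:47 PM.
The opening act starts at 5:47 PM − 210 min = 2:17 PM.
The meet-and-greet ends at 2:17 PM + 120 min = 4:17 PM.
The headliner ends at 4:17 PM − 268 min = 11:49 AM.
The opening act ends at 11:49 AM + 263 min = 4:12 PM.

4:12 PM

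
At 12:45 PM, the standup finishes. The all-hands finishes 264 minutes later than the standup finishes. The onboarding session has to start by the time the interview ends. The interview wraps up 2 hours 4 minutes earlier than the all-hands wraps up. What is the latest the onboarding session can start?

3:05 PM

The all-hands ends at 12:45 PM + 264 min = 5:09 PM.
The interview ends at 5:09 PM − 124 min = 3:05 PM.
The onboarding session is bounded by the interview, so the latest it can start is 3:05 PM.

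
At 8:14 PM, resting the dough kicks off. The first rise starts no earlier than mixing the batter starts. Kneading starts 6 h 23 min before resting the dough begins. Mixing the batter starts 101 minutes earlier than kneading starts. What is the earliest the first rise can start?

Kneading starts at 8:14 PM − 383 min = 1:51 PM.
Mixing the batter starts at 1:51 PM − 101 min = 12:10 PM.
The first rise is bounded by mixing the batter, so the earliest it can start is 12:10 PM.

12:10 PM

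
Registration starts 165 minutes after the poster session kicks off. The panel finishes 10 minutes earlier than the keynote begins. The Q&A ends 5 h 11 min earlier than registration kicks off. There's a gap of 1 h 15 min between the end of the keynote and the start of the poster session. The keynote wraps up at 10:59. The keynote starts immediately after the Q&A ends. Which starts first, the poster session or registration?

the poster session

The poster session starts at 10:59 + 75 min = 12:14.
Registration starts at 12:14 + 165 min = 14:59.
The poster session starts at 12:14 and registration starts at 14:59, so the poster session is first.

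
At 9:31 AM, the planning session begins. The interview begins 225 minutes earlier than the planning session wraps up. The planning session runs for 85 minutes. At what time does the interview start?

The planning session ends at 9:31 AM + 85 min = 10:56 AM.
The interview starts at 10:56 AM − 225 min = 7:11 AM.

7:11 AM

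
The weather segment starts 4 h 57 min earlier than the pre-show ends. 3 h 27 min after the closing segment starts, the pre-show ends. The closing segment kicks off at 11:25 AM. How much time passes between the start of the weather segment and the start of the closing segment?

The pre-show ends at 11:25 AM + 207 min = 2:52 PM.
The weather segment starts at 2:52 PM − 297 min = 9:55 AM.
From 9:55 AM to 11:25 AM is 1.5 hours.

1.5 hours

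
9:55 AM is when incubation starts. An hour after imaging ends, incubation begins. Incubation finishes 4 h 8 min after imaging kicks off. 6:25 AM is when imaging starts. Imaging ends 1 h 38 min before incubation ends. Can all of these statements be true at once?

Yes

Incubation ends at 6:25 AM + 248 min = 10:33 AM.
Imaging ends at 10:33 AM − 98 min = 8:55 AM.
Incubation starts at 8:55 AM + 60 min = 9:55 AM.
That matches the stated 9:55 AM, so the schedule is consistent.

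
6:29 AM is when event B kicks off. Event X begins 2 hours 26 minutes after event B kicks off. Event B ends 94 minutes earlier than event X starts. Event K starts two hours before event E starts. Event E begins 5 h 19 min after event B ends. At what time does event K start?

Event X starts at 6:29 AM + 146 min = 8:55 AM.
Event B ends at 8:55 AM − 94 min = 7:21 AM.
Event E starts at 7:21 AM + 319 min = 12:40 PM.
Event K starts at 12:40 PM − 120 min = 10:40 AM.

10:40 AM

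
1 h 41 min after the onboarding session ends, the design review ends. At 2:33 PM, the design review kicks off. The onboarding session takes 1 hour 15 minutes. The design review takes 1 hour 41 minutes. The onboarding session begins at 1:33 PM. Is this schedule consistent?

The onboarding session ends at 1:33 PM + 75 min = 2:48 PM.
The design review ends at 2:48 PM + 101 min = 4:29 PM.
The design review starts at 4:29 PM − 101 min = 2:48 PM.
But the design review is also said to start at 2:33 PM — a 15-minute conflict.

No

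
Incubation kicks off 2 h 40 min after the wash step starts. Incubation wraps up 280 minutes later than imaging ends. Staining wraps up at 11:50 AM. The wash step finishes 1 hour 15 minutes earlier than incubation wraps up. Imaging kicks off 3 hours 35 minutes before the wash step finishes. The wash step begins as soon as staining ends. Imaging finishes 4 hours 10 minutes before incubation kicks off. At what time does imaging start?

10:10 AM

The wash step starts at 11:50 AM.
Incubation starts at 11:50 AM + 160 min = 2:30 PM.
Imaging ends at 2:30 PM − 250 min = 10:20 AM.
Incubation ends at 10:20 AM + 280 min = 3:00 PM.
The wash step ends at 3:00 PM − 75 min = 1:45 PM.
Imaging starts at 1:45 PM − 215 min = 10:10 AM.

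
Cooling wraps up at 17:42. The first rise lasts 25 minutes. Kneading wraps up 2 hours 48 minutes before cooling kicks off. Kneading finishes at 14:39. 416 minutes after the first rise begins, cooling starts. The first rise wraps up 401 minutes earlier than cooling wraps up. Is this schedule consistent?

No

The first rise ends at 17:42 − 401 min = 11:01.
The first rise starts at 11:01 − 25 min = 10:36.
Cooling starts at 10:36 + 416 min = 17:32.
Kneading ends at 17:32 − 168 min = 14:44.
But kneading is also said to end at 14:39 — a 5-minute conflict.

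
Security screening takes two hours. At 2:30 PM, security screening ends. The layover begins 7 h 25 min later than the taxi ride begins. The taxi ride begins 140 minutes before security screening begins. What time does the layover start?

Security screening starts at 2:30 PM − 120 min = 12:30 PM.
The taxi ride starts at 12:30 PM − 140 min = 10:10 AM.
The layover starts at 10:10 AM + 445 min = 5:35 PM.

5:35 PM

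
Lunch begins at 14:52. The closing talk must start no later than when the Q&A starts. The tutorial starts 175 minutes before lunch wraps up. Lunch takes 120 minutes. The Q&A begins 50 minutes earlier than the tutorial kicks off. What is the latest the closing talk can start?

13:07

Lunch ends at 14:52 + 120 min = 16:52.
The tutorial starts at 16:52 − 175 min = 13:57.
The Q&A starts at 13:57 − 50 min = 13:07.
The closing talk is bounded by the Q&A, so the latest it can start is 13:07.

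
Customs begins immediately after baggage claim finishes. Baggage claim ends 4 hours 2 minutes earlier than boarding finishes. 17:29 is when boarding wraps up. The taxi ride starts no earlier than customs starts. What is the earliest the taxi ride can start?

13:27

Baggage claim ends at 17:29 − 242 min = 13:27.
So customs starts at 13:27.
The taxi ride is bounded by customs, so the earliest it can start is 13:27.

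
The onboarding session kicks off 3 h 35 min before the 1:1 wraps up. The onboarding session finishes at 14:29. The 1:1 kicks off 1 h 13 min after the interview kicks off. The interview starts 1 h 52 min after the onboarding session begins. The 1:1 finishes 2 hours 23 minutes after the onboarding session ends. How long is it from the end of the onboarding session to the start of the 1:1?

The 1:1 ends at 14:29 + 143 min = 16:52.
The onboarding session starts at 16:52 − 215 min = 13:17.
The interview starts at 13:17 + 112 min = 15:09.
The 1:1 starts at 15:09 + 73 min = 16:22.
From 14:29 to 16:22 is 113 minutes.

113 minutes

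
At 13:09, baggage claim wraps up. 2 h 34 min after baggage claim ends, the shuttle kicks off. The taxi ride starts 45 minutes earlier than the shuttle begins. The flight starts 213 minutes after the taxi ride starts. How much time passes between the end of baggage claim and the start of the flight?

The shuttle starts at 13:09 + 154 min = 15:43.
The taxi ride starts at 15:43 − 45 min = 14:58.
The flight starts at 14:58 + 213 min = 18:31.
From 13:09 to 18:31 is 5 h 22 min.

5 h 22 min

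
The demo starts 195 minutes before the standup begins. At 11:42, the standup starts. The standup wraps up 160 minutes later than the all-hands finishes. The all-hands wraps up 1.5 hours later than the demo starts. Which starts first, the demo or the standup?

the demo

The demo starts at 11:42 − 195 min = 08:27.
The demo starts at 08:27 and the standup starts at 11:42, so the demo is first.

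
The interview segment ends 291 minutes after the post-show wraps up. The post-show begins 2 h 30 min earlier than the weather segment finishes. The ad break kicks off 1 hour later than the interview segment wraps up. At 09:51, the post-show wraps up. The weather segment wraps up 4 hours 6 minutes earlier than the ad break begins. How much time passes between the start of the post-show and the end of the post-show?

The interview segment ends at 09:51 + 291 min = 14:42.
The ad break starts at 14:42 + 60 min = 15:42.
The weather segment ends at 15:42 − 246 min = 11:36.
The post-show starts at 11:36 − 150 min = 09:06.
From 09:06 to 09:51 is 45 minutes.

45 minutes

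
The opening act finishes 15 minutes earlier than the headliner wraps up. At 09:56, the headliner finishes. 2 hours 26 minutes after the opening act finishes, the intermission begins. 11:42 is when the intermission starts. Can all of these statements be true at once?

The opening act ends at 09:56 − 15 min = 09:41.
The intermission starts at 09:41 + 146 min = 12:07.
But the intermission is also said to start at 11:42 — a 25-minute conflict.

No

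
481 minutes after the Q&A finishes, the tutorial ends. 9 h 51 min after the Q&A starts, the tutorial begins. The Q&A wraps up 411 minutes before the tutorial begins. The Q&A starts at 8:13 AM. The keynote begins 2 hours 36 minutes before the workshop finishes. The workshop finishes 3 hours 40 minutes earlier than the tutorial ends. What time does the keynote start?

The tutorial starts at 8:13 AM + 591 min = 6:04 PM.
The Q&A ends at 6:04 PM − 411 min = 11:13 AM.
The tutorial ends at 11:13 AM + 481 min = 7:14 PM.
The workshop ends at 7:14 PM − 220 min = 3:34 PM.
The keynote starts at 3:34 PM − 156 min = 12:58 PM.

12:58 PM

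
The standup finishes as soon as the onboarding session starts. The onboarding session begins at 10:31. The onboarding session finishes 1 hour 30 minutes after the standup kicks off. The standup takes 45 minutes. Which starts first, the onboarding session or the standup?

The standup ends at 10:31.
The standup starts at 10:31 − 45 min = 09:46.
The onboarding session starts at 10:31 and the standup starts at 09:46, so the standup is first.

the standup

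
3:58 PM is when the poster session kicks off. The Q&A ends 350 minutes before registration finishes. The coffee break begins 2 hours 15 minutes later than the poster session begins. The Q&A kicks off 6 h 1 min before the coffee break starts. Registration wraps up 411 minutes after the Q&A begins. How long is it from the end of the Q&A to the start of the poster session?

The coffee break starts at 3:58 PM + 135 min = 6:13 PM.
The Q&A starts at 6:13 PM − 361 min = 12:12 PM.
Registration ends at 12:12 PM + 411 min = 7:03 PM.
The Q&A ends at 7:03 PM − 350 min = 1:13 PM.
From 1:13 PM to 3:58 PM is 2 hours 45 minutes.

2 hours 45 minutes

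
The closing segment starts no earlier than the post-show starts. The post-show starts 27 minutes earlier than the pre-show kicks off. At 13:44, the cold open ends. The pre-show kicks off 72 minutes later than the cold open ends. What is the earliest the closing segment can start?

The pre-show starts at 13:44 + 72 min = 14:56.
The post-show starts at 14:56 − 27 min = 14:29.
The closing segment is bounded by the post-show, so the earliest it can start is 14:29.

14:29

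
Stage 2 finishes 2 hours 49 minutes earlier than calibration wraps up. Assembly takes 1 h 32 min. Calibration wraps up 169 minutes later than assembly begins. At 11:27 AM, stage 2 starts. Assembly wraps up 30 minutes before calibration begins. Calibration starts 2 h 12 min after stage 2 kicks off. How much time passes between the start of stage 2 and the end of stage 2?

Calibration starts at 11:27 AM + 132 min = 1:39 PM.
Assembly ends at 1:39 PM − 30 min = 1:09 PM.
Assembly starts at 1:09 PM − 92 min = 11:37 AM.
Calibration ends at 11:37 AM + 169 min = 2:26 PM.
Stage 2 ends at 2:26 PM − 169 min = 11:37 AM.
From 11:27 AM to 11:37 AM is 10 minutes.

10 minutes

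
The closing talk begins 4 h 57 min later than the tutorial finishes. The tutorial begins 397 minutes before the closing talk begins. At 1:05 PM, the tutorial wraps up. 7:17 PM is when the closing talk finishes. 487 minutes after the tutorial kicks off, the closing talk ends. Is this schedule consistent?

No

The closing talk starts at 1:05 PM + 297 min = 6:02 PM.
The tutorial starts at 6:02 PM − 397 min = 11:25 AM.
The closing talk ends at 11:25 AM + 487 min = 7:32 PM.
But the closing talk is also said to end at 7:17 PM — a 15-minute conflict.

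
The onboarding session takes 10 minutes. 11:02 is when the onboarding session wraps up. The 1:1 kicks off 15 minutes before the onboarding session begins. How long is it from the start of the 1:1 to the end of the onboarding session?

25 minutes

The onboarding session starts at 11:02 − 10 min = 10:52.
The 1:1 starts at 10:52 − 15 min = 10:37.
From 10:37 to 11:02 is 25 minutes.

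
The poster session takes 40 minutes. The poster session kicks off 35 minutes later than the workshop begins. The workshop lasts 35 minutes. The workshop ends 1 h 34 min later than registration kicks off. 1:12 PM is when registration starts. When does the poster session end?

The workshop ends at 1:12 PM + 94 min = 2:46 PM.
The workshop starts at 2:46 PM − 35 min = 2:11 PM.
The poster session starts at 2:11 PM + 35 min = 2:46 PM.
The poster session ends at 2:46 PM + 40 min = 3:26 PM.

3:26 PM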